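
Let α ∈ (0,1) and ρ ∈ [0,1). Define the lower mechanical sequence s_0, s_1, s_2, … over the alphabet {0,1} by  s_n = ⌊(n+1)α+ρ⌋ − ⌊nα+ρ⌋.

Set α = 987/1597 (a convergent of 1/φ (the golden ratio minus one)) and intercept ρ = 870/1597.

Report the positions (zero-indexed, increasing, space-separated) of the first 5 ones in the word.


0 2 3 5 7

n=0: ⌊1857/1597⌋−⌊870/1597⌋ = 1−0 = 1  ← one
n=1: ⌊2844/1597⌋−⌊1857/1597⌋ = 1−1 = 0
n=2: ⌊3831/1597⌋−⌊2844/1597⌋ = 2−1 = 1  ← one
n=3: ⌊4818/1597⌋−⌊3831/1597⌋ = 3−2 = 1  ← one
n=4: ⌊5805/1597⌋−⌊4818/1597⌋ = 3−3 = 0
n=5: ⌊6792/1597⌋−⌊5805/1597⌋ = 4−3 = 1  ← one
n=6: ⌊7779/1597⌋−⌊6792/1597⌋ = 4−4 = 0
n=7: ⌊8766/1597⌋−⌊7779/1597⌋ = 5−4 = 1  ← one
positions of the first 5 ones: 0 2 3 5 7


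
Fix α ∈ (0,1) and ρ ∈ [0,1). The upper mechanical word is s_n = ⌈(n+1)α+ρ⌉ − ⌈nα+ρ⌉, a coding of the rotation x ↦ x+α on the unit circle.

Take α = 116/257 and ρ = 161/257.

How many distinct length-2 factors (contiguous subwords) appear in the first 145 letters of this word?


3

t_n = ⌈(n·116+161)/257⌉ for n = 0 … 145:
  n=0…9: ⌈161/257⌉=1 ⌈277/257⌉=2 ⌈393/257⌉=2 ⌈509/257⌉=2 ⌈625/257⌉=3 ⌈741/257⌉=3 ⌈857/257⌉=4 ⌈973/257⌉=4 ⌈1089/257⌉=5 ⌈1205/257⌉=5
  n=10…19: ⌈1321/257⌉=6 ⌈1437/257⌉=6 ⌈1553/257⌉=7 ⌈1669/257⌉=7 ⌈1785/257⌉=7 ⌈1901/257⌉=8 ⌈2017/257⌉=8 ⌈2133/257⌉=9 ⌈2249/257⌉=9 ⌈2365/257⌉=10
  n=20…29: ⌈2481/257⌉=10 ⌈2597/257⌉=11 ⌈2713/257⌉=11 ⌈2829/257⌉=12 ⌈2945/257⌉=12 ⌈3061/257⌉=12 ⌈3177/257⌉=13 ⌈3293/257⌉=13 ⌈3409/257⌉=14 ⌈3525/257⌉=14
  n=30…39: ⌈3641/257⌉=15 ⌈3757/257⌉=15 ⌈3873/257⌉=16 ⌈3989/257⌉=16 ⌈4105/257⌉=16 ⌈4221/257⌉=17 ⌈4337/257⌉=17 ⌈4453/257⌉=18 ⌈4569/257⌉=18 ⌈4685/257⌉=19
  n=40…49: ⌈4801/257⌉=19 ⌈4917/257⌉=20 ⌈5033/257⌉=20 ⌈5149/257⌉=21 ⌈5265/257⌉=21 ⌈5381/257⌉=21 ⌈5497/257⌉=22 ⌈5613/257⌉=22 ⌈5729/257⌉=23 ⌈5845/257⌉=23
  n=50…59: ⌈5961/257⌉=24 ⌈6077/257⌉=24 ⌈6193/257⌉=25 ⌈6309/257⌉=25 ⌈6425/257⌉=25 ⌈6541/257⌉=26 ⌈6657/257⌉=26 ⌈6773/257⌉=27 ⌈6889/257⌉=27 ⌈7005/257⌉=28
  n=60…69: ⌈7121/257⌉=28 ⌈7237/257⌉=29 ⌈7353/257⌉=29 ⌈7469/257⌉=30 ⌈7585/257⌉=30 ⌈7701/257⌉=30 ⌈7817/257⌉=31 ⌈7933/257⌉=31 ⌈8049/257⌉=32 ⌈8165/257⌉=32
  n=70…79: ⌈8281/257⌉=33 ⌈8397/257⌉=33 ⌈8513/257⌉=34 ⌈8629/257⌉=34 ⌈8745/257⌉=35 ⌈8861/257⌉=35 ⌈8977/257⌉=35 ⌈9093/257⌉=36 ⌈9209/257⌉=36 ⌈9325/257⌉=37
  n=80…89: ⌈9441/257⌉=37 ⌈9557/257⌉=38 ⌈9673/257⌉=38 ⌈9789/257⌉=39 ⌈9905/257⌉=39 ⌈10021/257⌉=39 ⌈10137/257⌉=40 ⌈10253/257⌉=40 ⌈10369/257⌉=41 ⌈10485/257⌉=41
  n=90…99: ⌈10601/257⌉=42 ⌈10717/257⌉=42 ⌈10833/257⌉=43 ⌈10949/257⌉=43 ⌈11065/257⌉=44 ⌈11181/257⌉=44 ⌈11297/257⌉=44 ⌈11413/257⌉=45 ⌈11529/257⌉=45 ⌈11645/257⌉=46
  n=100…109: ⌈11761/257⌉=46 ⌈11877/257⌉=47 ⌈11993/257⌉=47 ⌈12109/257⌉=48 ⌈12225/257⌉=48 ⌈12341/257⌉=49 ⌈12457/257⌉=49 ⌈12573/257⌉=49 ⌈12689/257⌉=50 ⌈12805/257⌉=50
  n=110…119: ⌈12921/257⌉=51 ⌈13037/257⌉=51 ⌈13153/257⌉=52 ⌈13269/257⌉=52 ⌈13385/257⌉=53 ⌈13501/257⌉=53 ⌈13617/257⌉=53 ⌈13733/257⌉=54 ⌈13849/257⌉=54 ⌈13965/257⌉=55
  n=120…129: ⌈14081/257⌉=55 ⌈14197/257⌉=56 ⌈14313/257⌉=56 ⌈14429/257⌉=57 ⌈14545/257⌉=57 ⌈14661/257⌉=58 ⌈14777/257⌉=58 ⌈14893/257⌉=58 ⌈15009/257⌉=59 ⌈15125/257⌉=59
  n=130…139: ⌈15241/257⌉=60 ⌈15357/257⌉=60 ⌈15473/257⌉=61 ⌈15589/257⌉=61 ⌈15705/257⌉=62 ⌈15821/257⌉=62 ⌈15937/257⌉=63 ⌈16053/257⌉=63 ⌈16169/257⌉=63 ⌈16285/257⌉=64
  n=140…145: ⌈16401/257⌉=64 ⌈16517/257⌉=65 ⌈16633/257⌉=65 ⌈16749/257⌉=66 ⌈16865/257⌉=66 ⌈16981/257⌉=67
s_n = t_(n+1) − t_n for n = 0 … 144 gives
prefix = 1001010101010010101010100101010100101010101001010101001010101010010101010100101010100101010101001010101010010101010010101010100101010101001010101
slide a length-2 window over [0..1] … [143..144] (144 windows); first occurrence of each distinct factor:
  [  0..  1] 10
  [  1..  2] 00
  [  2..  3] 01
  (the other 141 windows repeat one of these)
distinct factors: {00, 01, 10}
count = 3  (Sturmian bound for length 2 is 3)


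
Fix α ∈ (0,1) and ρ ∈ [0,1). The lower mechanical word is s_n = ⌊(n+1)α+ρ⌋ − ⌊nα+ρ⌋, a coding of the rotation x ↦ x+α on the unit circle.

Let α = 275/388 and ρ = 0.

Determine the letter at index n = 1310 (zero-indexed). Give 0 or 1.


(n+1)α + ρ = (1311·275) / 388 = 360525/388
nα + ρ     = (1310·275) / 388 = 360250/388
⌊360525/388⌋ = 929,  ⌊360250/388⌋ = 928
s_{1310} = 929 − 928 = 1

1


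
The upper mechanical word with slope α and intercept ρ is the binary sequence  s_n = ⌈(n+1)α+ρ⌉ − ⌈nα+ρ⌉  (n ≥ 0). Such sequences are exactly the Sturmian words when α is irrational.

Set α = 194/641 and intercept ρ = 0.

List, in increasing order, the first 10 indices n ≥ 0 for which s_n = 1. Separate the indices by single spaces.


n=0: ⌈194/641⌉−⌈0/641⌉ = 1−0 = 1  ← one
n=1: ⌈388/641⌉−⌈194/641⌉ = 1−1 = 0
n=2: ⌈582/641⌉−⌈388/641⌉ = 1−1 = 0
n=3: ⌈776/641⌉−⌈582/641⌉ = 2−1 = 1  ← one
n=4: ⌈970/641⌉−⌈776/641⌉ = 2−2 = 0
n=5: ⌈1164/641⌉−⌈970/641⌉ = 2−2 = 0
n=6: ⌈1358/641⌉−⌈1164/641⌉ = 3−2 = 1  ← one
n=7: ⌈1552/641⌉−⌈1358/641⌉ = 3−3 = 0
n=8: ⌈1746/641⌉−⌈1552/641⌉ = 3−3 = 0
n=9: ⌈1940/641⌉−⌈1746/641⌉ = 4−3 = 1  ← one
n=10: ⌈2134/641⌉−⌈1940/641⌉ = 4−4 = 0
n=11: ⌈2328/641⌉−⌈2134/641⌉ = 4−4 = 0
n=12: ⌈2522/641⌉−⌈2328/641⌉ = 4−4 = 0
n=13: ⌈2716/641⌉−⌈2522/641⌉ = 5−4 = 1  ← one
n=14: ⌈2910/641⌉−⌈2716/641⌉ = 5−5 = 0
n=15: ⌈3104/641⌉−⌈2910/641⌉ = 5−5 = 0
n=16: ⌈3298/641⌉−⌈3104/641⌉ = 6−5 = 1  ← one
n=17: ⌈3492/641⌉−⌈3298/641⌉ = 6−6 = 0
n=18: ⌈3686/641⌉−⌈3492/641⌉ = 6−6 = 0
n=19: ⌈3880/641⌉−⌈3686/641⌉ = 7−6 = 1  ← one
n=20: ⌈4074/641⌉−⌈3880/641⌉ = 7−7 = 0
n=21: ⌈4268/641⌉−⌈4074/641⌉ = 7−7 = 0
n=22: ⌈4462/641⌉−⌈4268/641⌉ = 7−7 = 0
n=23: ⌈4656/641⌉−⌈4462/641⌉ = 8−7 = 1  ← one
n=24: ⌈4850/641⌉−⌈4656/641⌉ = 8−8 = 0
n=25: ⌈5044/641⌉−⌈4850/641⌉ = 8−8 = 0
n=26: ⌈5238/641⌉−⌈5044/641⌉ = 9−8 = 1  ← one
n=27: ⌈5432/641⌉−⌈5238/641⌉ = 9−9 = 0
n=28: ⌈5626/641⌉−⌈5432/641⌉ = 9−9 = 0
n=29: ⌈5820/641⌉−⌈5626/641⌉ = 10−9 = 1  ← one
positions of the first 10 ones: 0 3 6 9 13 16 19 23 26 29

0 3 6 9 13 16 19 23 26 29


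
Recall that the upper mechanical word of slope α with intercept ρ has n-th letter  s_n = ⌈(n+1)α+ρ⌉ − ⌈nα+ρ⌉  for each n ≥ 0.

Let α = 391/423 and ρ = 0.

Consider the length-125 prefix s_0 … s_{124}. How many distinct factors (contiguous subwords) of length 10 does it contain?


t_n = ⌈(n·391)/423⌉ for n = 0 … 125:
  n=0…9: ⌈0/423⌉=0 ⌈391/423⌉=1 ⌈782/423⌉=2 ⌈1173/423⌉=3 ⌈1564/423⌉=4 ⌈1955/423⌉=5 ⌈2346/423⌉=6 ⌈2737/423⌉=7 ⌈3128/423⌉=8 ⌈3519/423⌉=9
  n=10…19: ⌈3910/423⌉=10 ⌈4301/423⌉=11 ⌈4692/423⌉=12 ⌈5083/423⌉=13 ⌈5474/423⌉=13 ⌈5865/423⌉=14 ⌈6256/423⌉=15 ⌈6647/423⌉=16 ⌈7038/423⌉=17 ⌈7429/423⌉=18
  n=20…29: ⌈7820/423⌉=19 ⌈8211/423⌉=20 ⌈8602/423⌉=21 ⌈8993/423⌉=22 ⌈9384/423⌉=23 ⌈9775/423⌉=24 ⌈10166/423⌉=25 ⌈10557/423⌉=25 ⌈10948/423⌉=26 ⌈11339/423⌉=27
  n=30…39: ⌈11730/423⌉=28 ⌈12121/423⌉=29 ⌈12512/423⌉=30 ⌈12903/423⌉=31 ⌈13294/423⌉=32 ⌈13685/423⌉=33 ⌈14076/423⌉=34 ⌈14467/423⌉=35 ⌈14858/423⌉=36 ⌈15249/423⌉=37
  n=40…49: ⌈15640/423⌉=37 ⌈16031/423⌉=38 ⌈16422/423⌉=39 ⌈16813/423⌉=40 ⌈17204/423⌉=41 ⌈17595/423⌉=42 ⌈17986/423⌉=43 ⌈18377/423⌉=44 ⌈18768/423⌉=45 ⌈19159/423⌉=46
  n=50…59: ⌈19550/423⌉=47 ⌈19941/423⌉=48 ⌈20332/423⌉=49 ⌈20723/423⌉=49 ⌈21114/423⌉=50 ⌈21505/423⌉=51 ⌈21896/423⌉=52 ⌈22287/423⌉=53 ⌈22678/423⌉=54 ⌈23069/423⌉=55
  n=60…69: ⌈23460/423⌉=56 ⌈23851/423⌉=57 ⌈24242/423⌉=58 ⌈24633/423⌉=59 ⌈25024/423⌉=60 ⌈25415/423⌉=61 ⌈25806/423⌉=62 ⌈26197/423⌉=62 ⌈26588/423⌉=63 ⌈26979/423⌉=64
  n=70…79: ⌈27370/423⌉=65 ⌈27761/423⌉=66 ⌈28152/423⌉=67 ⌈28543/423⌉=68 ⌈28934/423⌉=69 ⌈29325/423⌉=70 ⌈29716/423⌉=71 ⌈30107/423⌉=72 ⌈30498/423⌉=73 ⌈30889/423⌉=74
  n=80…89: ⌈31280/423⌉=74 ⌈31671/423⌉=75 ⌈32062/423⌉=76 ⌈32453/423⌉=77 ⌈32844/423⌉=78 ⌈33235/423⌉=79 ⌈33626/423⌉=80 ⌈34017/423⌉=81 ⌈34408/423⌉=82 ⌈34799/423⌉=83
  n=90…99: ⌈35190/423⌉=84 ⌈35581/423⌉=85 ⌈35972/423⌉=86 ⌈36363/423⌉=86 ⌈36754/423⌉=87 ⌈37145/423⌉=88 ⌈37536/423⌉=89 ⌈37927/423⌉=90 ⌈38318/423⌉=91 ⌈38709/423⌉=92
  n=100…109: ⌈39100/423⌉=93 ⌈39491/423⌉=94 ⌈39882/423⌉=95 ⌈40273/423⌉=96 ⌈40664/423⌉=97 ⌈41055/423⌉=98 ⌈41446/423⌉=98 ⌈41837/423⌉=99 ⌈42228/423⌉=100 ⌈42619/423⌉=101
  n=110…119: ⌈43010/423⌉=102 ⌈43401/423⌉=103 ⌈43792/423⌉=104 ⌈44183/423⌉=105 ⌈44574/423⌉=106 ⌈44965/423⌉=107 ⌈45356/423⌉=108 ⌈45747/423⌉=109 ⌈46138/423⌉=110 ⌈46529/423⌉=110
  n=120…125: ⌈46920/423⌉=111 ⌈47311/423⌉=112 ⌈47702/423⌉=113 ⌈48093/423⌉=114 ⌈48484/423⌉=115 ⌈48875/423⌉=116
s_n = t_(n+1) − t_n for n = 0 … 124 gives
prefix = 11111111111110111111111111011111111111101111111111110111111111111101111111111110111111111111011111111111101111111111110111111
slide a length-10 window over [0..9] … [115..124] (116 windows); first occurrence of each distinct factor:
  [  0..  9] 1111111111
  [  4.. 13] 1111111110
  [  5.. 14] 1111111101
  [  6.. 15] 1111111011
  [  7.. 16] 1111110111
  [  8.. 17] 1111101111
  [  9.. 18] 1111011111
  [ 10.. 19] 1110111111
  [ 11.. 20] 1101111111
  [ 12.. 21] 1011111111
  [ 13.. 22] 0111111111
  (the other 105 windows repeat one of these)
distinct factors: {0111111111, 1011111111, 1101111111, 1110111111, 1111011111, 1111101111, 1111110111, 1111111011, 1111111101, 1111111110, 1111111111}
count = 11  (Sturmian bound for length 10 is 11)

11


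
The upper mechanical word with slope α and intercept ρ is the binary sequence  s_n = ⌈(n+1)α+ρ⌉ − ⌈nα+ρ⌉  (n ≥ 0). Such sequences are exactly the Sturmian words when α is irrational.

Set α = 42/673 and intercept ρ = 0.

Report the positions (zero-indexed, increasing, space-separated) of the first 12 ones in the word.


0 16 32 48 64 80 96 112 128 144 160 176

n=0: ⌈42/673⌉−⌈0/673⌉ = 1−0 = 1  ← one
n=1: ⌈84/673⌉−⌈42/673⌉ = 1−1 = 0
n=2: ⌈126/673⌉−⌈84/673⌉ = 1−1 = 0
  …
n=16: ⌈714/673⌉−⌈672/673⌉ = 2−1 = 1  ← one
n=17: ⌈756/673⌉−⌈714/673⌉ = 2−2 = 0
n=18: ⌈798/673⌉−⌈756/673⌉ = 2−2 = 0
  …
n=32: ⌈1386/673⌉−⌈1344/673⌉ = 3−2 = 1  ← one
n=33: ⌈1428/673⌉−⌈1386/673⌉ = 3−3 = 0
n=34: ⌈1470/673⌉−⌈1428/673⌉ = 3−3 = 0
  …
n=48: ⌈2058/673⌉−⌈2016/673⌉ = 4−3 = 1  ← one
n=49: ⌈2100/673⌉−⌈2058/673⌉ = 4−4 = 0
n=50: ⌈2142/673⌉−⌈2100/673⌉ = 4−4 = 0
  …
n=64: ⌈2730/673⌉−⌈2688/673⌉ = 5−4 = 1  ← one
n=65: ⌈2772/673⌉−⌈2730/673⌉ = 5−5 = 0
n=66: ⌈2814/673⌉−⌈2772/673⌉ = 5−5 = 0
  …
n=80: ⌈3402/673⌉−⌈3360/673⌉ = 6−5 = 1  ← one
n=81: ⌈3444/673⌉−⌈3402/673⌉ = 6−6 = 0
n=82: ⌈3486/673⌉−⌈3444/673⌉ = 6−6 = 0
  …
n=96: ⌈4074/673⌉−⌈4032/673⌉ = 7−6 = 1  ← one
n=97: ⌈4116/673⌉−⌈4074/673⌉ = 7−7 = 0
n=98: ⌈4158/673⌉−⌈4116/673⌉ = 7−7 = 0
  …
n=112: ⌈4746/673⌉−⌈4704/673⌉ = 8−7 = 1  ← one
n=113: ⌈4788/673⌉−⌈4746/673⌉ = 8−8 = 0
n=114: ⌈4830/673⌉−⌈4788/673⌉ = 8−8 = 0
  …
n=128: ⌈5418/673⌉−⌈5376/673⌉ = 9−8 = 1  ← one
n=129: ⌈5460/673⌉−⌈5418/673⌉ = 9−9 = 0
n=130: ⌈5502/673⌉−⌈5460/673⌉ = 9−9 = 0
  …
n=144: ⌈6090/673⌉−⌈6048/673⌉ = 10−9 = 1  ← one
n=145: ⌈6132/673⌉−⌈6090/673⌉ = 10−10 = 0
n=146: ⌈6174/673⌉−⌈6132/673⌉ = 10−10 = 0
  …
n=160: ⌈6762/673⌉−⌈6720/673⌉ = 11−10 = 1  ← one
n=161: ⌈6804/673⌉−⌈6762/673⌉ = 11−11 = 0
n=162: ⌈6846/673⌉−⌈6804/673⌉ = 11−11 = 0
  …
n=176: ⌈7434/673⌉−⌈7392/673⌉ = 12−11 = 1  ← one
positions of the first 12 ones: 0 16 32 48 64 80 96 112 128 144 160 176


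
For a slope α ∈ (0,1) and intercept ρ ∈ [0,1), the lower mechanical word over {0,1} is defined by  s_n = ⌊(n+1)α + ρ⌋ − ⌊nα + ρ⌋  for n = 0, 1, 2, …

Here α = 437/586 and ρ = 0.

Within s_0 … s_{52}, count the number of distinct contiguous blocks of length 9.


t_n = ⌊(n·437)/586⌋ for n = 0 … 53:
  n=0…9: ⌊0/586⌋=0 ⌊437/586⌋=0 ⌊874/586⌋=1 ⌊1311/586⌋=2 ⌊1748/586⌋=2 ⌊2185/586⌋=3 ⌊2622/586⌋=4 ⌊3059/586⌋=5 ⌊3496/586⌋=5 ⌊3933/586⌋=6
  n=10…19: ⌊4370/586⌋=7 ⌊4807/586⌋=8 ⌊5244/586⌋=8 ⌊5681/586⌋=9 ⌊6118/586⌋=10 ⌊6555/586⌋=11 ⌊6992/586⌋=11 ⌊7429/586⌋=12 ⌊7866/586⌋=13 ⌊8303/586⌋=14
  n=20…29: ⌊8740/586⌋=14 ⌊9177/586⌋=15 ⌊9614/586⌋=16 ⌊10051/586⌋=17 ⌊10488/586⌋=17 ⌊10925/586⌋=18 ⌊11362/586⌋=19 ⌊11799/586⌋=20 ⌊12236/586⌋=20 ⌊12673/586⌋=21
  n=30…39: ⌊13110/586⌋=22 ⌊13547/586⌋=23 ⌊13984/586⌋=23 ⌊14421/586⌋=24 ⌊14858/586⌋=25 ⌊15295/586⌋=26 ⌊15732/586⌋=26 ⌊16169/586⌋=27 ⌊16606/586⌋=28 ⌊17043/586⌋=29
  n=40…49: ⌊17480/586⌋=29 ⌊17917/586⌋=30 ⌊18354/586⌋=31 ⌊18791/586⌋=32 ⌊19228/586⌋=32 ⌊19665/586⌋=33 ⌊20102/586⌋=34 ⌊20539/586⌋=35 ⌊20976/586⌋=35 ⌊21413/586⌋=36
  n=50…53: ⌊21850/586⌋=37 ⌊22287/586⌋=38 ⌊22724/586⌋=38 ⌊23161/586⌋=39
s_n = t_(n+1) − t_n for n = 0 … 52 gives
prefix = 01101110111011101110111011101110111011101110111011101
slide a length-9 window over [0..8] … [44..52] (45 windows); first occurrence of each distinct factor:
  [  0..  8] 011011101
  [  1..  9] 110111011
  [  2.. 10] 101110111
  [  3.. 11] 011101110
  [  4.. 12] 111011101
  (the other 40 windows repeat one of these)
distinct factors: {011011101, 011101110, 101110111, 110111011, 111011101}
count = 5  (Sturmian bound for length 9 is 10)

5


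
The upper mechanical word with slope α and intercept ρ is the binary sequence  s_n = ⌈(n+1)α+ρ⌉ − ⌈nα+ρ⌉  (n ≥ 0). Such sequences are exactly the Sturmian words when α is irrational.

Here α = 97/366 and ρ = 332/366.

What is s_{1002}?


(n+1)α + ρ = (1003·97 + 332) / 366 = 97623/366
nα + ρ     = (1002·97 + 332) / 366 = 97526/366
⌈97623/366⌉ = 267,  ⌈97526/366⌉ = 267
s_{1002} = 267 − 267 = 0

0


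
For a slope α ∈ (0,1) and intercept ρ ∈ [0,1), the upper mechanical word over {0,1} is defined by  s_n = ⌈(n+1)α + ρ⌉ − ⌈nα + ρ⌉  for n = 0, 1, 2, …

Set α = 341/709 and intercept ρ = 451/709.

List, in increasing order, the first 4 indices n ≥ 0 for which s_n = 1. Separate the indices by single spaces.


n=0: ⌈792/709⌉−⌈451/709⌉ = 2−1 = 1  ← one
n=1: ⌈1133/709⌉−⌈792/709⌉ = 2−2 = 0
n=2: ⌈1474/709⌉−⌈1133/709⌉ = 3−2 = 1  ← one
n=3: ⌈1815/709⌉−⌈1474/709⌉ = 3−3 = 0
n=4: ⌈2156/709⌉−⌈1815/709⌉ = 4−3 = 1  ← one
n=5: ⌈2497/709⌉−⌈2156/709⌉ = 4−4 = 0
n=6: ⌈2838/709⌉−⌈2497/709⌉ = 5−4 = 1  ← one
positions of the first 4 ones: 0 2 4 6

0 2 4 6


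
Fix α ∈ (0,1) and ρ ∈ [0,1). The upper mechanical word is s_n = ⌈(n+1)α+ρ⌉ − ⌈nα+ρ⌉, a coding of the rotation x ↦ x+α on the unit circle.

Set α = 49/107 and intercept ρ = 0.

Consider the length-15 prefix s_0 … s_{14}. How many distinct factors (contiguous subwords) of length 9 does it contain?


5

t_n = ⌈(n·49)/107⌉ for n = 0 … 15:
  n=0…9: ⌈0/107⌉=0 ⌈49/107⌉=1 ⌈98/107⌉=1 ⌈147/107⌉=2 ⌈196/107⌉=2 ⌈245/107⌉=3 ⌈294/107⌉=3 ⌈343/107⌉=4 ⌈392/107⌉=4 ⌈441/107⌉=5
  n=10…15: ⌈490/107⌉=5 ⌈539/107⌉=6 ⌈588/107⌉=6 ⌈637/107⌉=6 ⌈686/107⌉=7 ⌈735/107⌉=7
s_n = t_(n+1) − t_n for n = 0 … 14 gives
prefix = 101010101010010
slide a length-9 window over [0..8] … [6..14] (7 windows); first occurrence of each distinct factor:
  [  0..  8] 101010101
  [  1..  9] 010101010
  [  4.. 12] 101010100
  [  5.. 13] 010101001
  [  6.. 14] 101010010
  (the other 2 windows repeat one of these)
distinct factors: {010101001, 010101010, 101010010, 101010100, 101010101}
count = 5  (Sturmian bound for length 9 is 10)


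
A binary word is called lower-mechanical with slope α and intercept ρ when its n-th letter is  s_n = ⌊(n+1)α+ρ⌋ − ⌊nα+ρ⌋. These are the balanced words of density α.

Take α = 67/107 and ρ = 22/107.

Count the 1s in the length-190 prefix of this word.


119

#1s = Σ_{n=0}^{189} s_n = Σ_{n=0}^{189} (⌊(n+1)α+ρ⌋ − ⌊nα+ρ⌋)
the sum telescopes: every ⌊nα+ρ⌋ with 0 < n < 190 appears once with + and once with −, leaving ⌊190α+ρ⌋ − ⌊0·α+ρ⌋
190α + ρ = (190·67 + 22) / 107 = 12752/107
ρ = 22/107
⌊12752/107⌋ = 119,  ⌊22/107⌋ = 0
#1s = 119 − 0 = 119


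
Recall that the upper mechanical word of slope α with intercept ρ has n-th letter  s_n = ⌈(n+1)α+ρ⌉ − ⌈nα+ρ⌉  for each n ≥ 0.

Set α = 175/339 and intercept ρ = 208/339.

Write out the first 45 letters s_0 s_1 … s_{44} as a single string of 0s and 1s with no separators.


n=0: ⌈(1·175+208)/339⌉ − ⌈(0·175+208)/339⌉ = ⌈383/339⌉ − ⌈208/339⌉ = 2 − 1 = 1
n=1: ⌈(2·175+208)/339⌉ − ⌈(1·175+208)/339⌉ = ⌈558/339⌉ − ⌈383/339⌉ = 2 − 2 = 0
n=2: ⌈(3·175+208)/339⌉ − ⌈(2·175+208)/339⌉ = ⌈733/339⌉ − ⌈558/339⌉ = 3 − 2 = 1
n=3: ⌈(4·175+208)/339⌉ − ⌈(3·175+208)/339⌉ = ⌈908/339⌉ − ⌈733/339⌉ = 3 − 3 = 0
n=4: ⌈(5·175+208)/339⌉ − ⌈(4·175+208)/339⌉ = ⌈1083/339⌉ − ⌈908/339⌉ = 4 − 3 = 1
n=5: ⌈(6·175+208)/339⌉ − ⌈(5·175+208)/339⌉ = ⌈1258/339⌉ − ⌈1083/339⌉ = 4 − 4 = 0
n=6: ⌈(7·175+208)/339⌉ − ⌈(6·175+208)/339⌉ = ⌈1433/339⌉ − ⌈1258/339⌉ = 5 − 4 = 1
n=7: ⌈(8·175+208)/339⌉ − ⌈(7·175+208)/339⌉ = ⌈1608/339⌉ − ⌈1433/339⌉ = 5 − 5 = 0
n=8: ⌈(9·175+208)/339⌉ − ⌈(8·175+208)/339⌉ = ⌈1783/339⌉ − ⌈1608/339⌉ = 6 − 5 = 1
n=9: ⌈(10·175+208)/339⌉ − ⌈(9·175+208)/339⌉ = ⌈1958/339⌉ − ⌈1783/339⌉ = 6 − 6 = 0
n=10: ⌈(11·175+208)/339⌉ − ⌈(10·175+208)/339⌉ = ⌈2133/339⌉ − ⌈1958/339⌉ = 7 − 6 = 1
n=11: ⌈(12·175+208)/339⌉ − ⌈(11·175+208)/339⌉ = ⌈2308/339⌉ − ⌈2133/339⌉ = 7 − 7 = 0
n=12: ⌈(13·175+208)/339⌉ − ⌈(12·175+208)/339⌉ = ⌈2483/339⌉ − ⌈2308/339⌉ = 8 − 7 = 1
n=13: ⌈(14·175+208)/339⌉ − ⌈(13·175+208)/339⌉ = ⌈2658/339⌉ − ⌈2483/339⌉ = 8 − 8 = 0
n=14: ⌈(15·175+208)/339⌉ − ⌈(14·175+208)/339⌉ = ⌈2833/339⌉ − ⌈2658/339⌉ = 9 − 8 = 1
n=15: ⌈(16·175+208)/339⌉ − ⌈(15·175+208)/339⌉ = ⌈3008/339⌉ − ⌈2833/339⌉ = 9 − 9 = 0
n=16: ⌈(17·175+208)/339⌉ − ⌈(16·175+208)/339⌉ = ⌈3183/339⌉ − ⌈3008/339⌉ = 10 − 9 = 1
n=17: ⌈(18·175+208)/339⌉ − ⌈(17·175+208)/339⌉ = ⌈3358/339⌉ − ⌈3183/339⌉ = 10 − 10 = 0
n=18: ⌈(19·175+208)/339⌉ − ⌈(18·175+208)/339⌉ = ⌈3533/339⌉ − ⌈3358/339⌉ = 11 − 10 = 1
n=19: ⌈(20·175+208)/339⌉ − ⌈(19·175+208)/339⌉ = ⌈3708/339⌉ − ⌈3533/339⌉ = 11 − 11 = 0
n=20: ⌈(21·175+208)/339⌉ − ⌈(20·175+208)/339⌉ = ⌈3883/339⌉ − ⌈3708/339⌉ = 12 − 11 = 1
n=21: ⌈(22·175+208)/339⌉ − ⌈(21·175+208)/339⌉ = ⌈4058/339⌉ − ⌈3883/339⌉ = 12 − 12 = 0
n=22: ⌈(23·175+208)/339⌉ − ⌈(22·175+208)/339⌉ = ⌈4233/339⌉ − ⌈4058/339⌉ = 13 − 12 = 1
n=23: ⌈(24·175+208)/339⌉ − ⌈(23·175+208)/339⌉ = ⌈4408/339⌉ − ⌈4233/339⌉ = 14 − 13 = 1
n=24: ⌈(25·175+208)/339⌉ − ⌈(24·175+208)/339⌉ = ⌈4583/339⌉ − ⌈4408/339⌉ = 14 − 14 = 0
n=25: ⌈(26·175+208)/339⌉ − ⌈(25·175+208)/339⌉ = ⌈4758/339⌉ − ⌈4583/339⌉ = 15 − 14 = 1
n=26: ⌈(27·175+208)/339⌉ − ⌈(26·175+208)/339⌉ = ⌈4933/339⌉ − ⌈4758/339⌉ = 15 − 15 = 0
n=27: ⌈(28·175+208)/339⌉ − ⌈(27·175+208)/339⌉ = ⌈5108/339⌉ − ⌈4933/339⌉ = 16 − 15 = 1
n=28: ⌈(29·175+208)/339⌉ − ⌈(28·175+208)/339⌉ = ⌈5283/339⌉ − ⌈5108/339⌉ = 16 − 16 = 0
n=29: ⌈(30·175+208)/339⌉ − ⌈(29·175+208)/339⌉ = ⌈5458/339⌉ − ⌈5283/339⌉ = 17 − 16 = 1
n=30: ⌈(31·175+208)/339⌉ − ⌈(30·175+208)/339⌉ = ⌈5633/339⌉ − ⌈5458/339⌉ = 17 − 17 = 0
n=31: ⌈(32·175+208)/339⌉ − ⌈(31·175+208)/339⌉ = ⌈5808/339⌉ − ⌈5633/339⌉ = 18 − 17 = 1
n=32: ⌈(33·175+208)/339⌉ − ⌈(32·175+208)/339⌉ = ⌈5983/339⌉ − ⌈5808/339⌉ = 18 − 18 = 0
n=33: ⌈(34·175+208)/339⌉ − ⌈(33·175+208)/339⌉ = ⌈6158/339⌉ − ⌈5983/339⌉ = 19 − 18 = 1
n=34: ⌈(35·175+208)/339⌉ − ⌈(34·175+208)/339⌉ = ⌈6333/339⌉ − ⌈6158/339⌉ = 19 − 19 = 0
n=35: ⌈(36·175+208)/339⌉ − ⌈(35·175+208)/339⌉ = ⌈6508/339⌉ − ⌈6333/339⌉ = 20 − 19 = 1
n=36: ⌈(37·175+208)/339⌉ − ⌈(36·175+208)/339⌉ = ⌈6683/339⌉ − ⌈6508/339⌉ = 20 − 20 = 0
n=37: ⌈(38·175+208)/339⌉ − ⌈(37·175+208)/339⌉ = ⌈6858/339⌉ − ⌈6683/339⌉ = 21 − 20 = 1
n=38: ⌈(39·175+208)/339⌉ − ⌈(38·175+208)/339⌉ = ⌈7033/339⌉ − ⌈6858/339⌉ = 21 − 21 = 0
n=39: ⌈(40·175+208)/339⌉ − ⌈(39·175+208)/339⌉ = ⌈7208/339⌉ − ⌈7033/339⌉ = 22 − 21 = 1
n=40: ⌈(41·175+208)/339⌉ − ⌈(40·175+208)/339⌉ = ⌈7383/339⌉ − ⌈7208/339⌉ = 22 − 22 = 0
n=41: ⌈(42·175+208)/339⌉ − ⌈(41·175+208)/339⌉ = ⌈7558/339⌉ − ⌈7383/339⌉ = 23 − 22 = 1
n=42: ⌈(43·175+208)/339⌉ − ⌈(42·175+208)/339⌉ = ⌈7733/339⌉ − ⌈7558/339⌉ = 23 − 23 = 0
n=43: ⌈(44·175+208)/339⌉ − ⌈(43·175+208)/339⌉ = ⌈7908/339⌉ − ⌈7733/339⌉ = 24 − 23 = 1
n=44: ⌈(45·175+208)/339⌉ − ⌈(44·175+208)/339⌉ = ⌈8083/339⌉ − ⌈7908/339⌉ = 24 − 24 = 0

101010101010101010101011010101010101010101010


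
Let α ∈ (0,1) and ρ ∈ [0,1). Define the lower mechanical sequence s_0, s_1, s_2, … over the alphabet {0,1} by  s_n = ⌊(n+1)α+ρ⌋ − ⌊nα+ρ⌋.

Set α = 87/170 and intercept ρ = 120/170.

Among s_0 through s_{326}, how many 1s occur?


168

#1s = Σ_{n=0}^{326} s_n = Σ_{n=0}^{326} (⌊(n+1)α+ρ⌋ − ⌊nα+ρ⌋)
the sum telescopes: every ⌊nα+ρ⌋ with 0 < n < 327 appears once with + and once with −, leaving ⌊327α+ρ⌋ − ⌊0·α+ρ⌋
327α + ρ = (327·87 + 120) / 170 = 28569/170
ρ = 120/170
⌊28569/170⌋ = 168,  ⌊120/170⌋ = 0
#1s = 168 − 0 = 168


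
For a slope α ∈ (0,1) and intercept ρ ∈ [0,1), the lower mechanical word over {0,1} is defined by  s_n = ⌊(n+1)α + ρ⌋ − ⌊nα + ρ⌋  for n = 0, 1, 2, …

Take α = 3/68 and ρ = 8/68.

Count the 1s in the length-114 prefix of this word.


5

#1s = Σ_{n=0}^{113} s_n = Σ_{n=0}^{113} (⌊(n+1)α+ρ⌋ − ⌊nα+ρ⌋)
the sum telescopes: every ⌊nα+ρ⌋ with 0 < n < 114 appears once with + and once with −, leaving ⌊114α+ρ⌋ − ⌊0·α+ρ⌋
114α + ρ = (114·3 + 8) / 68 = 350/68
ρ = 8/68
⌊350/68⌋ = 5,  ⌊8/68⌋ = 0
#1s = 5 − 0 = 5


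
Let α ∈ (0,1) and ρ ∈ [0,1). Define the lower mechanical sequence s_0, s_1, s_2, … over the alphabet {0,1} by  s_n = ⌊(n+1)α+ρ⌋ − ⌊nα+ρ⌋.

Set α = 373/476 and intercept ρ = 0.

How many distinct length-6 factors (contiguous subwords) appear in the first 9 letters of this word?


4

t_n = ⌊(n·373)/476⌋ for n = 0 … 9:
  n=0…9: ⌊0/476⌋=0 ⌊373/476⌋=0 ⌊746/476⌋=1 ⌊1119/476⌋=2 ⌊1492/476⌋=3 ⌊1865/476⌋=3 ⌊2238/476⌋=4 ⌊2611/476⌋=5 ⌊2984/476⌋=6 ⌊3357/476⌋=7
s_n = t_(n+1) − t_n for n = 0 … 8 gives
prefix = 011101111
slide a length-6 window over [0..5] … [3..8] (4 windows); first occurrence of each distinct factor:
  [  0..  5] 011101
  [  1..  6] 111011
  [  2..  7] 110111
  [  3..  8] 101111
distinct factors: {011101, 101111, 110111, 111011}
count = 4  (Sturmian bound for length 6 is 7)


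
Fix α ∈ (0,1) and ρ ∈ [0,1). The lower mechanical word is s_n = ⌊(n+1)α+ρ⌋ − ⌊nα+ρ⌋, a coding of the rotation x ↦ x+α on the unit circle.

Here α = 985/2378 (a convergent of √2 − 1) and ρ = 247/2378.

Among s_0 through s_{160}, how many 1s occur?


#1s = Σ_{n=0}^{160} s_n = Σ_{n=0}^{160} (⌊(n+1)α+ρ⌋ − ⌊nα+ρ⌋)
the sum telescopes: every ⌊nα+ρ⌋ with 0 < n < 161 appears once with + and once with −, leaving ⌊161α+ρ⌋ − ⌊0·α+ρ⌋
161α + ρ = (161·985 + 247) / 2378 = 158832/2378
ρ = 247/2378
⌊158832/2378⌋ = 66,  ⌊247/2378⌋ = 0
#1s = 66 − 0 = 66

66


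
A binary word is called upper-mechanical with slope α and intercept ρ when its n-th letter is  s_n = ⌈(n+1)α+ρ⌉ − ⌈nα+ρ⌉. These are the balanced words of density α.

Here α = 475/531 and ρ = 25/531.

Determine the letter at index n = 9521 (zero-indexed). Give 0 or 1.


(n+1)α + ρ = (9522·475 + 25) / 531 = 4522975/531
nα + ρ     = (9521·475 + 25) / 531 = 4522500/531
⌈4522975/531⌉ = 8518,  ⌈4522500/531⌉ = 8517
s_{9521} = 8518 − 8517 = 1

1


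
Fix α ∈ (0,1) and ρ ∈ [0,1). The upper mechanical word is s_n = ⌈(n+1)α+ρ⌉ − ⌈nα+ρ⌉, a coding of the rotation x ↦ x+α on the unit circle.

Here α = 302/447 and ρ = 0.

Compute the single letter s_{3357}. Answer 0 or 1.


0

(n+1)α + ρ = (3358·302) / 447 = 1014116/447
nα + ρ     = (3357·302) / 447 = 1013814/447
⌈1014116/447⌉ = 2269,  ⌈1013814/447⌉ = 2269
s_{3357} = 2269 − 2269 = 0


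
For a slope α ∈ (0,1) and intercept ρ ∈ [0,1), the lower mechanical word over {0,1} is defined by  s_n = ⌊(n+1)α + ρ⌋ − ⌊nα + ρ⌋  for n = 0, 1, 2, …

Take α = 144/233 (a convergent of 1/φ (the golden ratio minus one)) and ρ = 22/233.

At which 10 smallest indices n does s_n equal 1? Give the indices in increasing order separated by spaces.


n=0: ⌊166/233⌋−⌊22/233⌋ = 0−0 = 0
n=1: ⌊310/233⌋−⌊166/233⌋ = 1−0 = 1  ← one
n=2: ⌊454/233⌋−⌊310/233⌋ = 1−1 = 0
n=3: ⌊598/233⌋−⌊454/233⌋ = 2−1 = 1  ← one
n=4: ⌊742/233⌋−⌊598/233⌋ = 3−2 = 1  ← one
n=5: ⌊886/233⌋−⌊742/233⌋ = 3−3 = 0
n=6: ⌊1030/233⌋−⌊886/233⌋ = 4−3 = 1  ← one
n=7: ⌊1174/233⌋−⌊1030/233⌋ = 5−4 = 1  ← one
n=8: ⌊1318/233⌋−⌊1174/233⌋ = 5−5 = 0
n=9: ⌊1462/233⌋−⌊1318/233⌋ = 6−5 = 1  ← one
n=10: ⌊1606/233⌋−⌊1462/233⌋ = 6−6 = 0
n=11: ⌊1750/233⌋−⌊1606/233⌋ = 7−6 = 1  ← one
n=12: ⌊1894/233⌋−⌊1750/233⌋ = 8−7 = 1  ← one
n=13: ⌊2038/233⌋−⌊1894/233⌋ = 8−8 = 0
n=14: ⌊2182/233⌋−⌊2038/233⌋ = 9−8 = 1  ← one
n=15: ⌊2326/233⌋−⌊2182/233⌋ = 9−9 = 0
n=16: ⌊2470/233⌋−⌊2326/233⌋ = 10−9 = 1  ← one
positions of the first 10 ones: 1 3 4 6 7 9 11 12 14 16

1 3 4 6 7 9 11 12 14 16


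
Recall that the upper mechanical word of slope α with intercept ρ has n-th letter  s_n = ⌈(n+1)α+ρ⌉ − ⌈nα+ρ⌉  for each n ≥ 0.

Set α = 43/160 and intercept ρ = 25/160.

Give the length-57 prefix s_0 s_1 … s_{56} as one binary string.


000100100010001000100100010001001000100010001001000100010

n=0: ⌈(1·43+25)/160⌉ − ⌈(0·43+25)/160⌉ = ⌈68/160⌉ − ⌈25/160⌉ = 1 − 1 = 0
n=1: ⌈(2·43+25)/160⌉ − ⌈(1·43+25)/160⌉ = ⌈111/160⌉ − ⌈68/160⌉ = 1 − 1 = 0
n=2: ⌈(3·43+25)/160⌉ − ⌈(2·43+25)/160⌉ = ⌈154/160⌉ − ⌈111/160⌉ = 1 − 1 = 0
n=3: ⌈(4·43+25)/160⌉ − ⌈(3·43+25)/160⌉ = ⌈197/160⌉ − ⌈154/160⌉ = 2 − 1 = 1
n=4: ⌈(5·43+25)/160⌉ − ⌈(4·43+25)/160⌉ = ⌈240/160⌉ − ⌈197/160⌉ = 2 − 2 = 0
n=5: ⌈(6·43+25)/160⌉ − ⌈(5·43+25)/160⌉ = ⌈283/160⌉ − ⌈240/160⌉ = 2 − 2 = 0
n=6: ⌈(7·43+25)/160⌉ − ⌈(6·43+25)/160⌉ = ⌈326/160⌉ − ⌈283/160⌉ = 3 − 2 = 1
n=7: ⌈(8·43+25)/160⌉ − ⌈(7·43+25)/160⌉ = ⌈369/160⌉ − ⌈326/160⌉ = 3 − 3 = 0
n=8: ⌈(9·43+25)/160⌉ − ⌈(8·43+25)/160⌉ = ⌈412/160⌉ − ⌈369/160⌉ = 3 − 3 = 0
n=9: ⌈(10·43+25)/160⌉ − ⌈(9·43+25)/160⌉ = ⌈455/160⌉ − ⌈412/160⌉ = 3 − 3 = 0
n=10: ⌈(11·43+25)/160⌉ − ⌈(10·43+25)/160⌉ = ⌈498/160⌉ − ⌈455/160⌉ = 4 − 3 = 1
n=11: ⌈(12·43+25)/160⌉ − ⌈(11·43+25)/160⌉ = ⌈541/160⌉ − ⌈498/160⌉ = 4 − 4 = 0
n=12: ⌈(13·43+25)/160⌉ − ⌈(12·43+25)/160⌉ = ⌈584/160⌉ − ⌈541/160⌉ = 4 − 4 = 0
n=13: ⌈(14·43+25)/160⌉ − ⌈(13·43+25)/160⌉ = ⌈627/160⌉ − ⌈584/160⌉ = 4 − 4 = 0
n=14: ⌈(15·43+25)/160⌉ − ⌈(14·43+25)/160⌉ = ⌈670/160⌉ − ⌈627/160⌉ = 5 − 4 = 1
n=15: ⌈(16·43+25)/160⌉ − ⌈(15·43+25)/160⌉ = ⌈713/160⌉ − ⌈670/160⌉ = 5 − 5 = 0
n=16: ⌈(17·43+25)/160⌉ − ⌈(16·43+25)/160⌉ = ⌈756/160⌉ − ⌈713/160⌉ = 5 − 5 = 0
n=17: ⌈(18·43+25)/160⌉ − ⌈(17·43+25)/160⌉ = ⌈799/160⌉ − ⌈756/160⌉ = 5 − 5 = 0
n=18: ⌈(19·43+25)/160⌉ − ⌈(18·43+25)/160⌉ = ⌈842/160⌉ − ⌈799/160⌉ = 6 − 5 = 1
n=19: ⌈(20·43+25)/160⌉ − ⌈(19·43+25)/160⌉ = ⌈885/160⌉ − ⌈842/160⌉ = 6 − 6 = 0
n=20: ⌈(21·43+25)/160⌉ − ⌈(20·43+25)/160⌉ = ⌈928/160⌉ − ⌈885/160⌉ = 6 − 6 = 0
n=21: ⌈(22·43+25)/160⌉ − ⌈(21·43+25)/160⌉ = ⌈971/160⌉ − ⌈928/160⌉ = 7 − 6 = 1
n=22: ⌈(23·43+25)/160⌉ − ⌈(22·43+25)/160⌉ = ⌈1014/160⌉ − ⌈971/160⌉ = 7 − 7 = 0
n=23: ⌈(24·43+25)/160⌉ − ⌈(23·43+25)/160⌉ = ⌈1057/160⌉ − ⌈1014/160⌉ = 7 − 7 = 0
n=24: ⌈(25·43+25)/160⌉ − ⌈(24·43+25)/160⌉ = ⌈1100/160⌉ − ⌈1057/160⌉ = 7 − 7 = 0
n=25: ⌈(26·43+25)/160⌉ − ⌈(25·43+25)/160⌉ = ⌈1143/160⌉ − ⌈1100/160⌉ = 8 − 7 = 1
n=26: ⌈(27·43+25)/160⌉ − ⌈(26·43+25)/160⌉ = ⌈1186/160⌉ − ⌈1143/160⌉ = 8 − 8 = 0
n=27: ⌈(28·43+25)/160⌉ − ⌈(27·43+25)/160⌉ = ⌈1229/160⌉ − ⌈1186/160⌉ = 8 − 8 = 0
n=28: ⌈(29·43+25)/160⌉ − ⌈(28·43+25)/160⌉ = ⌈1272/160⌉ − ⌈1229/160⌉ = 8 − 8 = 0
n=29: ⌈(30·43+25)/160⌉ − ⌈(29·43+25)/160⌉ = ⌈1315/160⌉ − ⌈1272/160⌉ = 9 − 8 = 1
n=30: ⌈(31·43+25)/160⌉ − ⌈(30·43+25)/160⌉ = ⌈1358/160⌉ − ⌈1315/160⌉ = 9 − 9 = 0
n=31: ⌈(32·43+25)/160⌉ − ⌈(31·43+25)/160⌉ = ⌈1401/160⌉ − ⌈1358/160⌉ = 9 − 9 = 0
n=32: ⌈(33·43+25)/160⌉ − ⌈(32·43+25)/160⌉ = ⌈1444/160⌉ − ⌈1401/160⌉ = 10 − 9 = 1
n=33: ⌈(34·43+25)/160⌉ − ⌈(33·43+25)/160⌉ = ⌈1487/160⌉ − ⌈1444/160⌉ = 10 − 10 = 0
n=34: ⌈(35·43+25)/160⌉ − ⌈(34·43+25)/160⌉ = ⌈1530/160⌉ − ⌈1487/160⌉ = 10 − 10 = 0
n=35: ⌈(36·43+25)/160⌉ − ⌈(35·43+25)/160⌉ = ⌈1573/160⌉ − ⌈1530/160⌉ = 10 − 10 = 0
n=36: ⌈(37·43+25)/160⌉ − ⌈(36·43+25)/160⌉ = ⌈1616/160⌉ − ⌈1573/160⌉ = 11 − 10 = 1
n=37: ⌈(38·43+25)/160⌉ − ⌈(37·43+25)/160⌉ = ⌈1659/160⌉ − ⌈1616/160⌉ = 11 − 11 = 0
n=38: ⌈(39·43+25)/160⌉ − ⌈(38·43+25)/160⌉ = ⌈1702/160⌉ − ⌈1659/160⌉ = 11 − 11 = 0
n=39: ⌈(40·43+25)/160⌉ − ⌈(39·43+25)/160⌉ = ⌈1745/160⌉ − ⌈1702/160⌉ = 11 − 11 = 0
n=40: ⌈(41·43+25)/160⌉ − ⌈(40·43+25)/160⌉ = ⌈1788/160⌉ − ⌈1745/160⌉ = 12 − 11 = 1
n=41: ⌈(42·43+25)/160⌉ − ⌈(41·43+25)/160⌉ = ⌈1831/160⌉ − ⌈1788/160⌉ = 12 − 12 = 0
n=42: ⌈(43·43+25)/160⌉ − ⌈(42·43+25)/160⌉ = ⌈1874/160⌉ − ⌈1831/160⌉ = 12 − 12 = 0
n=43: ⌈(44·43+25)/160⌉ − ⌈(43·43+25)/160⌉ = ⌈1917/160⌉ − ⌈1874/160⌉ = 12 − 12 = 0
n=44: ⌈(45·43+25)/160⌉ − ⌈(44·43+25)/160⌉ = ⌈1960/160⌉ − ⌈1917/160⌉ = 13 − 12 = 1
n=45: ⌈(46·43+25)/160⌉ − ⌈(45·43+25)/160⌉ = ⌈2003/160⌉ − ⌈1960/160⌉ = 13 − 13 = 0
n=46: ⌈(47·43+25)/160⌉ − ⌈(46·43+25)/160⌉ = ⌈2046/160⌉ − ⌈2003/160⌉ = 13 − 13 = 0
n=47: ⌈(48·43+25)/160⌉ − ⌈(47·43+25)/160⌉ = ⌈2089/160⌉ − ⌈2046/160⌉ = 14 − 13 = 1
n=48: ⌈(49·43+25)/160⌉ − ⌈(48·43+25)/160⌉ = ⌈2132/160⌉ − ⌈2089/160⌉ = 14 − 14 = 0
n=49: ⌈(50·43+25)/160⌉ − ⌈(49·43+25)/160⌉ = ⌈2175/160⌉ − ⌈2132/160⌉ = 14 − 14 = 0
n=50: ⌈(51·43+25)/160⌉ − ⌈(50·43+25)/160⌉ = ⌈2218/160⌉ − ⌈2175/160⌉ = 14 − 14 = 0
n=51: ⌈(52·43+25)/160⌉ − ⌈(51·43+25)/160⌉ = ⌈2261/160⌉ − ⌈2218/160⌉ = 15 − 14 = 1
n=52: ⌈(53·43+25)/160⌉ − ⌈(52·43+25)/160⌉ = ⌈2304/160⌉ − ⌈2261/160⌉ = 15 − 15 = 0
n=53: ⌈(54·43+25)/160⌉ − ⌈(53·43+25)/160⌉ = ⌈2347/160⌉ − ⌈2304/160⌉ = 15 − 15 = 0
n=54: ⌈(55·43+25)/160⌉ − ⌈(54·43+25)/160⌉ = ⌈2390/160⌉ − ⌈2347/160⌉ = 15 − 15 = 0
n=55: ⌈(56·43+25)/160⌉ − ⌈(55·43+25)/160⌉ = ⌈2433/160⌉ − ⌈2390/160⌉ = 16 − 15 = 1
n=56: ⌈(57·43+25)/160⌉ − ⌈(56·43+25)/160⌉ = ⌈2476/160⌉ − ⌈2433/160⌉ = 16 − 16 = 0


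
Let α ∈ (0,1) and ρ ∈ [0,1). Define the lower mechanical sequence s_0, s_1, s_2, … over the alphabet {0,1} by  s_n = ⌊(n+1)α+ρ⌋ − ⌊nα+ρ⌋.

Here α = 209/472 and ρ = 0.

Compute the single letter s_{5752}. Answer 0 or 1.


(n+1)α + ρ = (5753·209) / 472 = 1202377/472
nα + ρ     = (5752·209) / 472 = 1202168/472
⌊1202377/472⌋ = 2547,  ⌊1202168/472⌋ = 2546
s_{5752} = 2547 − 2546 = 1

1


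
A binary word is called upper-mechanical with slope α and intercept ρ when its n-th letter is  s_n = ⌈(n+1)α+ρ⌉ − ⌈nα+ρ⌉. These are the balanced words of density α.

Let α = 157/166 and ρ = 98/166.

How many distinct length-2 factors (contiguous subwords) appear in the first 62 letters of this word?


t_n = ⌈(n·157+98)/166⌉ for n = 0 … 62:
  n=0…9: ⌈98/166⌉=1 ⌈255/166⌉=2 ⌈412/166⌉=3 ⌈569/166⌉=4 ⌈726/166⌉=5 ⌈883/166⌉=6 ⌈1040/166⌉=7 ⌈1197/166⌉=8 ⌈1354/166⌉=9 ⌈1511/166⌉=10
  n=10…19: ⌈1668/166⌉=11 ⌈1825/166⌉=11 ⌈1982/166⌉=12 ⌈2139/166⌉=13 ⌈2296/166⌉=14 ⌈2453/166⌉=15 ⌈2610/166⌉=16 ⌈2767/166⌉=17 ⌈2924/166⌉=18 ⌈3081/166⌉=19
  n=20…29: ⌈3238/166⌉=20 ⌈3395/166⌉=21 ⌈3552/166⌉=22 ⌈3709/166⌉=23 ⌈3866/166⌉=24 ⌈4023/166⌉=25 ⌈4180/166⌉=26 ⌈4337/166⌉=27 ⌈4494/166⌉=28 ⌈4651/166⌉=29
  n=30…39: ⌈4808/166⌉=29 ⌈4965/166⌉=30 ⌈5122/166⌉=31 ⌈5279/166⌉=32 ⌈5436/166⌉=33 ⌈5593/166⌉=34 ⌈5750/166⌉=35 ⌈5907/166⌉=36 ⌈6064/166⌉=37 ⌈6221/166⌉=38
  n=40…49: ⌈6378/166⌉=39 ⌈6535/166⌉=40 ⌈6692/166⌉=41 ⌈6849/166⌉=42 ⌈7006/166⌉=43 ⌈7163/166⌉=44 ⌈7320/166⌉=45 ⌈7477/166⌉=46 ⌈7634/166⌉=46 ⌈7791/166⌉=47
  n=50…59: ⌈7948/166⌉=48 ⌈8105/166⌉=49 ⌈8262/166⌉=50 ⌈8419/166⌉=51 ⌈8576/166⌉=52 ⌈8733/166⌉=53 ⌈8890/166⌉=54 ⌈9047/166⌉=55 ⌈9204/166⌉=56 ⌈9361/166⌉=57
  n=60…62: ⌈9518/166⌉=58 ⌈9675/166⌉=59 ⌈9832/166⌉=60
s_n = t_(n+1) − t_n for n = 0 … 61 gives
prefix = 11111111110111111111111111111011111111111111111011111111111111
slide a length-2 window over [0..1] … [60..61] (61 windows); first occurrence of each distinct factor:
  [  0..  1] 11
  [  9.. 10] 10
  [ 10.. 11] 01
  (the other 58 windows repeat one of these)
distinct factors: {01, 10, 11}
count = 3  (Sturmian bound for length 2 is 3)

3


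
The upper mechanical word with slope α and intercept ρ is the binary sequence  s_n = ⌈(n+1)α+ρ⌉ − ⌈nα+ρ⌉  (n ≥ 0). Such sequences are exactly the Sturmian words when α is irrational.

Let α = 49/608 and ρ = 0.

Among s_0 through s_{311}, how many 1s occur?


26

#1s = Σ_{n=0}^{311} s_n = Σ_{n=0}^{311} (⌈(n+1)α+ρ⌉ − ⌈nα+ρ⌉)
the sum telescopes: every ⌈nα+ρ⌉ with 0 < n < 312 appears once with + and once with −, leaving ⌈312α+ρ⌉ − ⌈0·α+ρ⌉
312α + ρ = (312·49) / 608 = 15288/608
ρ = 0/608
⌈15288/608⌉ = 26,  ⌈0/608⌉ = 0
#1s = 26 − 0 = 26


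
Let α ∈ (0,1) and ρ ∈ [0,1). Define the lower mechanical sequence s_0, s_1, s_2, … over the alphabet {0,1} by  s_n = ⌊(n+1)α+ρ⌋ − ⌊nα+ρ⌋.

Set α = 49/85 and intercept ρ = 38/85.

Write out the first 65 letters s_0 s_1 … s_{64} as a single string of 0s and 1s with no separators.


n=0: ⌊(1·49+38)/85⌋ − ⌊(0·49+38)/85⌋ = ⌊87/85⌋ − ⌊38/85⌋ = 1 − 0 = 1
n=1: ⌊(2·49+38)/85⌋ − ⌊(1·49+38)/85⌋ = ⌊136/85⌋ − ⌊87/85⌋ = 1 − 1 = 0
n=2: ⌊(3·49+38)/85⌋ − ⌊(2·49+38)/85⌋ = ⌊185/85⌋ − ⌊136/85⌋ = 2 − 1 = 1
n=3: ⌊(4·49+38)/85⌋ − ⌊(3·49+38)/85⌋ = ⌊234/85⌋ − ⌊185/85⌋ = 2 − 2 = 0
n=4: ⌊(5·49+38)/85⌋ − ⌊(4·49+38)/85⌋ = ⌊283/85⌋ − ⌊234/85⌋ = 3 − 2 = 1
n=5: ⌊(6·49+38)/85⌋ − ⌊(5·49+38)/85⌋ = ⌊332/85⌋ − ⌊283/85⌋ = 3 − 3 = 0
n=6: ⌊(7·49+38)/85⌋ − ⌊(6·49+38)/85⌋ = ⌊381/85⌋ − ⌊332/85⌋ = 4 − 3 = 1
n=7: ⌊(8·49+38)/85⌋ − ⌊(7·49+38)/85⌋ = ⌊430/85⌋ − ⌊381/85⌋ = 5 − 4 = 1
n=8: ⌊(9·49+38)/85⌋ − ⌊(8·49+38)/85⌋ = ⌊479/85⌋ − ⌊430/85⌋ = 5 − 5 = 0
n=9: ⌊(10·49+38)/85⌋ − ⌊(9·49+38)/85⌋ = ⌊528/85⌋ − ⌊479/85⌋ = 6 − 5 = 1
n=10: ⌊(11·49+38)/85⌋ − ⌊(10·49+38)/85⌋ = ⌊577/85⌋ − ⌊528/85⌋ = 6 − 6 = 0
n=11: ⌊(12·49+38)/85⌋ − ⌊(11·49+38)/85⌋ = ⌊626/85⌋ − ⌊577/85⌋ = 7 − 6 = 1
n=12: ⌊(13·49+38)/85⌋ − ⌊(12·49+38)/85⌋ = ⌊675/85⌋ − ⌊626/85⌋ = 7 − 7 = 0
n=13: ⌊(14·49+38)/85⌋ − ⌊(13·49+38)/85⌋ = ⌊724/85⌋ − ⌊675/85⌋ = 8 − 7 = 1
n=14: ⌊(15·49+38)/85⌋ − ⌊(14·49+38)/85⌋ = ⌊773/85⌋ − ⌊724/85⌋ = 9 − 8 = 1
n=15: ⌊(16·49+38)/85⌋ − ⌊(15·49+38)/85⌋ = ⌊822/85⌋ − ⌊773/85⌋ = 9 − 9 = 0
n=16: ⌊(17·49+38)/85⌋ − ⌊(16·49+38)/85⌋ = ⌊871/85⌋ − ⌊822/85⌋ = 10 − 9 = 1
n=17: ⌊(18·49+38)/85⌋ − ⌊(17·49+38)/85⌋ = ⌊920/85⌋ − ⌊871/85⌋ = 10 − 10 = 0
n=18: ⌊(19·49+38)/85⌋ − ⌊(18·49+38)/85⌋ = ⌊969/85⌋ − ⌊920/85⌋ = 11 − 10 = 1
n=19: ⌊(20·49+38)/85⌋ − ⌊(19·49+38)/85⌋ = ⌊1018/85⌋ − ⌊969/85⌋ = 11 − 11 = 0
n=20: ⌊(21·49+38)/85⌋ − ⌊(20·49+38)/85⌋ = ⌊1067/85⌋ − ⌊1018/85⌋ = 12 − 11 = 1
n=21: ⌊(22·49+38)/85⌋ − ⌊(21·49+38)/85⌋ = ⌊1116/85⌋ − ⌊1067/85⌋ = 13 − 12 = 1
n=22: ⌊(23·49+38)/85⌋ − ⌊(22·49+38)/85⌋ = ⌊1165/85⌋ − ⌊1116/85⌋ = 13 − 13 = 0
n=23: ⌊(24·49+38)/85⌋ − ⌊(23·49+38)/85⌋ = ⌊1214/85⌋ − ⌊1165/85⌋ = 14 − 13 = 1
n=24: ⌊(25·49+38)/85⌋ − ⌊(24·49+38)/85⌋ = ⌊1263/85⌋ − ⌊1214/85⌋ = 14 − 14 = 0
n=25: ⌊(26·49+38)/85⌋ − ⌊(25·49+38)/85⌋ = ⌊1312/85⌋ − ⌊1263/85⌋ = 15 − 14 = 1
n=26: ⌊(27·49+38)/85⌋ − ⌊(26·49+38)/85⌋ = ⌊1361/85⌋ − ⌊1312/85⌋ = 16 − 15 = 1
n=27: ⌊(28·49+38)/85⌋ − ⌊(27·49+38)/85⌋ = ⌊1410/85⌋ − ⌊1361/85⌋ = 16 − 16 = 0
n=28: ⌊(29·49+38)/85⌋ − ⌊(28·49+38)/85⌋ = ⌊1459/85⌋ − ⌊1410/85⌋ = 17 − 16 = 1
n=29: ⌊(30·49+38)/85⌋ − ⌊(29·49+38)/85⌋ = ⌊1508/85⌋ − ⌊1459/85⌋ = 17 − 17 = 0
n=30: ⌊(31·49+38)/85⌋ − ⌊(30·49+38)/85⌋ = ⌊1557/85⌋ − ⌊1508/85⌋ = 18 − 17 = 1
n=31: ⌊(32·49+38)/85⌋ − ⌊(31·49+38)/85⌋ = ⌊1606/85⌋ − ⌊1557/85⌋ = 18 − 18 = 0
n=32: ⌊(33·49+38)/85⌋ − ⌊(32·49+38)/85⌋ = ⌊1655/85⌋ − ⌊1606/85⌋ = 19 − 18 = 1
n=33: ⌊(34·49+38)/85⌋ − ⌊(33·49+38)/85⌋ = ⌊1704/85⌋ − ⌊1655/85⌋ = 20 − 19 = 1
n=34: ⌊(35·49+38)/85⌋ − ⌊(34·49+38)/85⌋ = ⌊1753/85⌋ − ⌊1704/85⌋ = 20 − 20 = 0
n=35: ⌊(36·49+38)/85⌋ − ⌊(35·49+38)/85⌋ = ⌊1802/85⌋ − ⌊1753/85⌋ = 21 − 20 = 1
n=36: ⌊(37·49+38)/85⌋ − ⌊(36·49+38)/85⌋ = ⌊1851/85⌋ − ⌊1802/85⌋ = 21 − 21 = 0
n=37: ⌊(38·49+38)/85⌋ − ⌊(37·49+38)/85⌋ = ⌊1900/85⌋ − ⌊1851/85⌋ = 22 − 21 = 1
n=38: ⌊(39·49+38)/85⌋ − ⌊(38·49+38)/85⌋ = ⌊1949/85⌋ − ⌊1900/85⌋ = 22 − 22 = 0
n=39: ⌊(40·49+38)/85⌋ − ⌊(39·49+38)/85⌋ = ⌊1998/85⌋ − ⌊1949/85⌋ = 23 − 22 = 1
n=40: ⌊(41·49+38)/85⌋ − ⌊(40·49+38)/85⌋ = ⌊2047/85⌋ − ⌊1998/85⌋ = 24 − 23 = 1
n=41: ⌊(42·49+38)/85⌋ − ⌊(41·49+38)/85⌋ = ⌊2096/85⌋ − ⌊2047/85⌋ = 24 − 24 = 0
n=42: ⌊(43·49+38)/85⌋ − ⌊(42·49+38)/85⌋ = ⌊2145/85⌋ − ⌊2096/85⌋ = 25 − 24 = 1
n=43: ⌊(44·49+38)/85⌋ − ⌊(43·49+38)/85⌋ = ⌊2194/85⌋ − ⌊2145/85⌋ = 25 − 25 = 0
n=44: ⌊(45·49+38)/85⌋ − ⌊(44·49+38)/85⌋ = ⌊2243/85⌋ − ⌊2194/85⌋ = 26 − 25 = 1
n=45: ⌊(46·49+38)/85⌋ − ⌊(45·49+38)/85⌋ = ⌊2292/85⌋ − ⌊2243/85⌋ = 26 − 26 = 0
n=46: ⌊(47·49+38)/85⌋ − ⌊(46·49+38)/85⌋ = ⌊2341/85⌋ − ⌊2292/85⌋ = 27 − 26 = 1
n=47: ⌊(48·49+38)/85⌋ − ⌊(47·49+38)/85⌋ = ⌊2390/85⌋ − ⌊2341/85⌋ = 28 − 27 = 1
n=48: ⌊(49·49+38)/85⌋ − ⌊(48·49+38)/85⌋ = ⌊2439/85⌋ − ⌊2390/85⌋ = 28 − 28 = 0
n=49: ⌊(50·49+38)/85⌋ − ⌊(49·49+38)/85⌋ = ⌊2488/85⌋ − ⌊2439/85⌋ = 29 − 28 = 1
n=50: ⌊(51·49+38)/85⌋ − ⌊(50·49+38)/85⌋ = ⌊2537/85⌋ − ⌊2488/85⌋ = 29 − 29 = 0
n=51: ⌊(52·49+38)/85⌋ − ⌊(51·49+38)/85⌋ = ⌊2586/85⌋ − ⌊2537/85⌋ = 30 − 29 = 1
n=52: ⌊(53·49+38)/85⌋ − ⌊(52·49+38)/85⌋ = ⌊2635/85⌋ − ⌊2586/85⌋ = 31 − 30 = 1
n=53: ⌊(54·49+38)/85⌋ − ⌊(53·49+38)/85⌋ = ⌊2684/85⌋ − ⌊2635/85⌋ = 31 − 31 = 0
n=54: ⌊(55·49+38)/85⌋ − ⌊(54·49+38)/85⌋ = ⌊2733/85⌋ − ⌊2684/85⌋ = 32 − 31 = 1
n=55: ⌊(56·49+38)/85⌋ − ⌊(55·49+38)/85⌋ = ⌊2782/85⌋ − ⌊2733/85⌋ = 32 − 32 = 0
n=56: ⌊(57·49+38)/85⌋ − ⌊(56·49+38)/85⌋ = ⌊2831/85⌋ − ⌊2782/85⌋ = 33 − 32 = 1
n=57: ⌊(58·49+38)/85⌋ − ⌊(57·49+38)/85⌋ = ⌊2880/85⌋ − ⌊2831/85⌋ = 33 − 33 = 0
n=58: ⌊(59·49+38)/85⌋ − ⌊(58·49+38)/85⌋ = ⌊2929/85⌋ − ⌊2880/85⌋ = 34 − 33 = 1
n=59: ⌊(60·49+38)/85⌋ − ⌊(59·49+38)/85⌋ = ⌊2978/85⌋ − ⌊2929/85⌋ = 35 − 34 = 1
n=60: ⌊(61·49+38)/85⌋ − ⌊(60·49+38)/85⌋ = ⌊3027/85⌋ − ⌊2978/85⌋ = 35 − 35 = 0
n=61: ⌊(62·49+38)/85⌋ − ⌊(61·49+38)/85⌋ = ⌊3076/85⌋ − ⌊3027/85⌋ = 36 − 35 = 1
n=62: ⌊(63·49+38)/85⌋ − ⌊(62·49+38)/85⌋ = ⌊3125/85⌋ − ⌊3076/85⌋ = 36 − 36 = 0
n=63: ⌊(64·49+38)/85⌋ − ⌊(63·49+38)/85⌋ = ⌊3174/85⌋ − ⌊3125/85⌋ = 37 − 36 = 1
n=64: ⌊(65·49+38)/85⌋ − ⌊(64·49+38)/85⌋ = ⌊3223/85⌋ − ⌊3174/85⌋ = 37 − 37 = 0

10101011010101101010110101101010110101011010101101011010101101010
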